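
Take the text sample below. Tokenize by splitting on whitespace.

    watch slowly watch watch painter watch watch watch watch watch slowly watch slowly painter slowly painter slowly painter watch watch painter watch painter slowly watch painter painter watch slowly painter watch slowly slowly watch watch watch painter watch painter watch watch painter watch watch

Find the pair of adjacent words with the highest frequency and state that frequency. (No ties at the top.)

Bigram frequencies (highest first):
  watch watch: 10
  painter watch: 8
  watch painter: 7
  watch slowly: 5
  slowly watch: 4
  slowly painter: 4
  … (3 more, each ≤ 3)

"watch watch", 10 times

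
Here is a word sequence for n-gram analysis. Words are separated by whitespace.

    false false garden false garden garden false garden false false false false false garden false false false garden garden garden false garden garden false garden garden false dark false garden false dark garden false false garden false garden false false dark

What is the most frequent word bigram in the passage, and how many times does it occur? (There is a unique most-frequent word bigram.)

Bigram frequencies (highest first):
  garden false: 11
  false garden: 10
  false false: 9
  garden garden: 5
  false dark: 3
  dark false: 1
  … (1 more, each ≤ 1)

"garden false", 11 times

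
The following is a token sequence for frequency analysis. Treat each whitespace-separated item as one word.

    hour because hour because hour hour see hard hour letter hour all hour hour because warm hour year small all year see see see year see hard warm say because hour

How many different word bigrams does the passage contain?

31 tokens → 30 bigram windows in total.
Repeated bigrams (each contributes count−1 duplicates):
  because hour: 3
  hour because: 3
  hour hour: 2
  see hard: 2
  see see: 2
  year see: 2
8 duplicate windows → 30 − 8 = 22 distinct.

22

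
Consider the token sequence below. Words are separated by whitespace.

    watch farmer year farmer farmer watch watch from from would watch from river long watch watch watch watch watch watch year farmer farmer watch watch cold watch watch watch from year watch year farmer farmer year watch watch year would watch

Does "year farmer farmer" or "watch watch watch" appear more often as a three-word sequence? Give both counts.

"year farmer farmer": 3 occurrences
"watch watch watch": 5 occurrences

"watch watch watch" (5 vs 3)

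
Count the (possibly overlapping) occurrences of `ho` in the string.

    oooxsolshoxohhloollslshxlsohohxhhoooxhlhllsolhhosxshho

Sliding a length-2 window over the 54 characters (53 positions):
  position 9–10: ho
  position 28–29: ho
  position 33–34: ho
  position 47–48: ho
  position 53–54: ho

5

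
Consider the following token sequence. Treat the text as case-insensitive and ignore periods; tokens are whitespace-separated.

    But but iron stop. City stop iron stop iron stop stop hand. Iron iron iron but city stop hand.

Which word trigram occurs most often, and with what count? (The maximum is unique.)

Trigram frequencies (highest first):
  stop iron stop: 2
  but but iron: 1
  but iron stop: 1
  iron stop city: 1
  stop city stop: 1
  city stop iron: 1
  … (10 more, each ≤ 1)

"stop iron stop", 2 times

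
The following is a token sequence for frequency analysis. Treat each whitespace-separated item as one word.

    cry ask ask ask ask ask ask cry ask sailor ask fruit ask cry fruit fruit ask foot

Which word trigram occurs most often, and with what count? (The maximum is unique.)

"ask ask ask", 4 times

Trigram frequencies (highest first):
  ask ask ask: 4
  cry ask ask: 1
  ask ask cry: 1
  ask cry ask: 1
  cry ask sailor: 1
  ask sailor ask: 1
  … (7 more, each ≤ 1)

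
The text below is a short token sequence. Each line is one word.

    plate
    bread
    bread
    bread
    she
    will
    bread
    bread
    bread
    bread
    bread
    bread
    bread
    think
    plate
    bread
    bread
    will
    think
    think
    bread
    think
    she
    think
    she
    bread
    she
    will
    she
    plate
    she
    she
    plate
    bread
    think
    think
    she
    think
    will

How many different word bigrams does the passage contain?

19

39 tokens → 38 bigram windows in total.
Repeated bigrams (each contributes count−1 duplicates):
  bread bread: 9
  bread think: 3
  plate bread: 3
  think she: 3
  bread she: 2
  she plate: 2
  she think: 2
  she will: 2
  … (1 more repeated)
19 duplicate windows → 38 − 19 = 19 distinct.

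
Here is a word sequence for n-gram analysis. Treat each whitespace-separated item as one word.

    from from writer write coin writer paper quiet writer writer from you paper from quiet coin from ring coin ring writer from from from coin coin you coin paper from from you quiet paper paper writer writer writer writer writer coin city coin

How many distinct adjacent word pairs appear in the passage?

32

43 tokens → 42 bigram windows in total.
Repeated bigrams (each contributes count−1 duplicates):
  writer writer: 5
  from from: 4
  from you: 2
  paper from: 2
  writer from: 2
10 duplicate windows → 42 − 10 = 32 distinct.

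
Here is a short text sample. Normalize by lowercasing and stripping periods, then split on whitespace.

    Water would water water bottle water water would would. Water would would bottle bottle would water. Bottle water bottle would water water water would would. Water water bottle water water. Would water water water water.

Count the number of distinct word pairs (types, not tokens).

35 tokens → 34 bigram windows in total.
Repeated bigrams (each contributes count−1 duplicates):
  water water: 9
  would water: 6
  water would: 5
  water bottle: 4
  bottle water: 3
  would would: 3
  bottle would: 2
25 duplicate windows → 34 − 25 = 9 distinct.

9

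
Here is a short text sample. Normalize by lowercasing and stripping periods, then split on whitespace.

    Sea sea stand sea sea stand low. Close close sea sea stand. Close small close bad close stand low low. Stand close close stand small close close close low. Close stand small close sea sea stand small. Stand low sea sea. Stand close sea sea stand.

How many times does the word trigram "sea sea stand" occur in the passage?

Scanning the 44 overlapping trigram windows for "sea sea stand":
  position 1–3: sea sea stand
  position 4–6: sea sea stand
  position 10–12: sea sea stand
  position 34–36: sea sea stand
  position 40–42: sea sea stand
  position 44–46: sea sea stand

6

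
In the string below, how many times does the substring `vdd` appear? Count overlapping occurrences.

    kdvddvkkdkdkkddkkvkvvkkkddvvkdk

1

Sliding a length-3 window over the 31 characters (29 positions):
  position 3–5: vdd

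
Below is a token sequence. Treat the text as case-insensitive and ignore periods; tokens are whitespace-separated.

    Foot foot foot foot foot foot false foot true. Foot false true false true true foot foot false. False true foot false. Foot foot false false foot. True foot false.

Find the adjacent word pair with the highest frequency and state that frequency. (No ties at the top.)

"foot foot", 7 times

Bigram frequencies (highest first):
  foot foot: 7
  foot false: 6
  true foot: 4
  false foot: 3
  false true: 3
  foot true: 2
  … (3 more, each ≤ 2)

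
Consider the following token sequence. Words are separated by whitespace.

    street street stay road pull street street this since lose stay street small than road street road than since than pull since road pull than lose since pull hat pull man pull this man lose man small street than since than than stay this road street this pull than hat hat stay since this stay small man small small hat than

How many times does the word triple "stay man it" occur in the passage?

Scanning the 59 overlapping trigram windows for "stay man it":
  (none found)

0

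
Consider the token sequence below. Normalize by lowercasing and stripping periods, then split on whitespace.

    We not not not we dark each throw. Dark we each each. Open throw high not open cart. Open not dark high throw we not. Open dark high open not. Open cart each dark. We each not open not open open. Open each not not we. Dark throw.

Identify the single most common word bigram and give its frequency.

"not open", 5 times

Bigram frequencies (highest first):
  not open: 5
  not not: 3
  open not: 3
  we not: 2
  not we: 2
  we dark: 2
  … (24 more, each ≤ 2)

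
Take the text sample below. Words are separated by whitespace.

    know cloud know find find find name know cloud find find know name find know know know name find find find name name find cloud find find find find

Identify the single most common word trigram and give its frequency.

"find find find", 4 times

Trigram frequencies (highest first):
  find find find: 4
  find find name: 2
  cloud find find: 2
  know name find: 2
  know cloud know: 1
  cloud know find: 1
  … (15 more, each ≤ 1)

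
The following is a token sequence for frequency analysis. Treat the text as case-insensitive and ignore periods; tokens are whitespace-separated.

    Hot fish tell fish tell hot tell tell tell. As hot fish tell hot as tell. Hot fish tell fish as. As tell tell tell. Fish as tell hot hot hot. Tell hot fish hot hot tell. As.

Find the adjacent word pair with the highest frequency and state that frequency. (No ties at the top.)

Bigram frequencies (highest first):
  tell hot: 5
  hot fish: 4
  fish tell: 4
  tell tell: 4
  tell fish: 3
  hot tell: 3
  … (8 more, each ≤ 3)

"tell hot", 5 times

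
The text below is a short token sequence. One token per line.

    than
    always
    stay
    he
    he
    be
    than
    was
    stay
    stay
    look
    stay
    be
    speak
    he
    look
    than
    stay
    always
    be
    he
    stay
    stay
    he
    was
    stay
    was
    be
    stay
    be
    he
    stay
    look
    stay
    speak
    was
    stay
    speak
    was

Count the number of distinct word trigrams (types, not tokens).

39 tokens → 37 trigram windows in total.
Repeated trigrams (each contributes count−1 duplicates):
  be he stay: 2
  stay look stay: 2
  stay speak was: 2
3 duplicate windows → 37 − 3 = 34 distinct.

34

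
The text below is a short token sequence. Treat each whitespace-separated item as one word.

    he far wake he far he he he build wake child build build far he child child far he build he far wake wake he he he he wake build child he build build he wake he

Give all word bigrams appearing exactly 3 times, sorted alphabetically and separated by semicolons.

Bigram counts meeting the condition (exactly 3 times):
  far he: 3
  he build: 3
  he far: 3
  wake he: 3

far he; he build; he far; wake he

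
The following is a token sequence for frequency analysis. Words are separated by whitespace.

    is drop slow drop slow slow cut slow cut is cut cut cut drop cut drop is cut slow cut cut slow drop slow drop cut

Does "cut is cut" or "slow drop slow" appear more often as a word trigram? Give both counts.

"slow drop slow" (2 vs 1)

"cut is cut": 1 occurrence
"slow drop slow": 2 occurrences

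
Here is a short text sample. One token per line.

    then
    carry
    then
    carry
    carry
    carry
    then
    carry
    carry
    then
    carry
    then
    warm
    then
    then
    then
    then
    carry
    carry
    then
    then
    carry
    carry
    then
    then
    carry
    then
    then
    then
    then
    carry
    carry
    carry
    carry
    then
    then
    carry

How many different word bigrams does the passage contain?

6

37 tokens → 36 bigram windows in total.
Repeated bigrams (each contributes count−1 duplicates):
  then carry: 9
  then then: 9
  carry carry: 8
  carry then: 8
30 duplicate windows → 36 − 30 = 6 distinct.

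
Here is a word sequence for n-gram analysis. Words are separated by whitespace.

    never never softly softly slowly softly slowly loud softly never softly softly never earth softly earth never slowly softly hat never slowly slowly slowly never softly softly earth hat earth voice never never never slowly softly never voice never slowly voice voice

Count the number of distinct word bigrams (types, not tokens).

42 tokens → 41 bigram windows in total.
Repeated bigrams (each contributes count−1 duplicates):
  never slowly: 4
  never never: 3
  never softly: 3
  slowly softly: 3
  softly never: 3
  softly softly: 3
  slowly slowly: 2
  softly earth: 2
  … (2 more repeated)
17 duplicate windows → 41 − 17 = 24 distinct.

24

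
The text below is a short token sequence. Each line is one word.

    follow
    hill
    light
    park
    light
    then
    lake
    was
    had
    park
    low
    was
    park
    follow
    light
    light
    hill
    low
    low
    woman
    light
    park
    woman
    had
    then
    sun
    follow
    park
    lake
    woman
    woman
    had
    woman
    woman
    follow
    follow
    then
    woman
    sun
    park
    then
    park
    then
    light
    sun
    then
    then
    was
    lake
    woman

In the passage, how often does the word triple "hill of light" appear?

0

Scanning the 48 overlapping trigram windows for "hill of light":
  (none found)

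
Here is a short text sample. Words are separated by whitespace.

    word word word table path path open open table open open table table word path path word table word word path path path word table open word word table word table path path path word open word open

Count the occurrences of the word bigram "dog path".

0

Scanning the 37 overlapping bigram windows for "dog path":
  (none found)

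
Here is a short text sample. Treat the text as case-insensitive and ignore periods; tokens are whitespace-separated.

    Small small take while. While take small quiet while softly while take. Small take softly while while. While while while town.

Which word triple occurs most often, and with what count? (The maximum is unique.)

"while while while", 3 times

Trigram frequencies (highest first):
  while while while: 3
  while take small: 2
  small small take: 1
  small take while: 1
  take while while: 1
  while while take: 1
  … (10 more, each ≤ 1)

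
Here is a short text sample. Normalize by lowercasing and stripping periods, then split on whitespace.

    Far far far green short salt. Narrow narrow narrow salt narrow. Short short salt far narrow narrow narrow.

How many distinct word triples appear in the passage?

15

18 tokens → 16 trigram windows in total.
Repeated trigrams (each contributes count−1 duplicates):
  narrow narrow narrow: 2
1 duplicate windows → 16 − 1 = 15 distinct.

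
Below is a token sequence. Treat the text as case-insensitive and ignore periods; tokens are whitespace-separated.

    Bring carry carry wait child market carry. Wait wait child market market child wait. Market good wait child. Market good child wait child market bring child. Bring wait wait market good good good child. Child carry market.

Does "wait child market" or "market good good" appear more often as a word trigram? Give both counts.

"wait child market": 4 occurrences
"market good good": 1 occurrence

"wait child market" (4 vs 1)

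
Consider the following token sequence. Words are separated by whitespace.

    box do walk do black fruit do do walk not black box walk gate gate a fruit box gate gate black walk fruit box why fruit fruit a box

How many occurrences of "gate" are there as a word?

4

Scanning the 29 tokens for "gate":
  position 14: gate
  position 15: gate
  position 19: gate
  position 20: gate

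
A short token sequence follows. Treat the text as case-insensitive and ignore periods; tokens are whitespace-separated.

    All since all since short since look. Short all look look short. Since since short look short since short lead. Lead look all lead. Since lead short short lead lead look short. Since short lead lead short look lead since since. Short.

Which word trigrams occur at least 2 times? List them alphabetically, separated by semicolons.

Trigram counts meeting the condition (at least 2 times):
  lead lead look: 2
  look short since: 3
  short lead lead: 3
  short since short: 2
  since short lead: 2
  since since short: 2

lead lead look; look short since; short lead lead; short since short; since short lead; since since short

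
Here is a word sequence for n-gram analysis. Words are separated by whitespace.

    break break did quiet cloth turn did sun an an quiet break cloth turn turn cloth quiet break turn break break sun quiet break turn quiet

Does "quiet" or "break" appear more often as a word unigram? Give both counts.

"quiet": 5 occurrences
"break": 7 occurrences

"break" (7 vs 5)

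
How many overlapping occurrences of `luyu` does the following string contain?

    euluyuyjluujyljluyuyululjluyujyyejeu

3

Sliding a length-4 window over the 36 characters (33 positions):
  position 3–6: luyu
  position 16–19: luyu
  position 26–29: luyu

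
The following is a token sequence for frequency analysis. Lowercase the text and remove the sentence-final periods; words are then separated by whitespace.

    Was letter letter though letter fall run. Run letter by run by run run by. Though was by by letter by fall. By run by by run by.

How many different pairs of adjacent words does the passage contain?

18

28 tokens → 27 bigram windows in total.
Repeated bigrams (each contributes count−1 duplicates):
  by run: 4
  run by: 4
  by by: 2
  letter by: 2
  run run: 2
9 duplicate windows → 27 − 9 = 18 distinct.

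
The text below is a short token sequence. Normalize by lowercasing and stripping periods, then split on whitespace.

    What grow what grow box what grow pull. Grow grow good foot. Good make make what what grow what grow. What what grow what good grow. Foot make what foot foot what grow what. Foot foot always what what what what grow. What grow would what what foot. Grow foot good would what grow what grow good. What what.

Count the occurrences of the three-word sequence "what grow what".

7

Scanning the 57 overlapping trigram windows for "what grow what":
  position 1–3: what grow what
  position 17–19: what grow what
  position 19–21: what grow what
  position 22–24: what grow what
  position 32–34: what grow what
  position 41–43: what grow what
  position 53–55: what grow what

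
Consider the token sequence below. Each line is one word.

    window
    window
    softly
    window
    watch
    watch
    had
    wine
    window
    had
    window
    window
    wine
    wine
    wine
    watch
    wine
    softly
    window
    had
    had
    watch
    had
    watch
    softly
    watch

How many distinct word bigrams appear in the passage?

26 tokens → 25 bigram windows in total.
Repeated bigrams (each contributes count−1 duplicates):
  had watch: 2
  softly window: 2
  watch had: 2
  window had: 2
  window window: 2
  wine wine: 2
6 duplicate windows → 25 − 6 = 19 distinct.

19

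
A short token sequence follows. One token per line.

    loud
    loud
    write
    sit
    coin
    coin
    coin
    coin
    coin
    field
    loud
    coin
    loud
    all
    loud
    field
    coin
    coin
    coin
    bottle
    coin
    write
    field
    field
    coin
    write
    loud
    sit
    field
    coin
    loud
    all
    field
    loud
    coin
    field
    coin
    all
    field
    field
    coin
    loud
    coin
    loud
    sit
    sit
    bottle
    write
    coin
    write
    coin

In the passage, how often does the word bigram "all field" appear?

Scanning the 50 overlapping bigram windows for "all field":
  position 32–33: all field
  position 38–39: all field

2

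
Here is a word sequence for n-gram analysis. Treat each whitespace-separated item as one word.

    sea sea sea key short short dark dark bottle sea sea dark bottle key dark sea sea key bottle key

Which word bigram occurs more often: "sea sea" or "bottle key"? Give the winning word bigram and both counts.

"sea sea" (4 vs 2)

"sea sea": 4 occurrences
"bottle key": 2 occurrences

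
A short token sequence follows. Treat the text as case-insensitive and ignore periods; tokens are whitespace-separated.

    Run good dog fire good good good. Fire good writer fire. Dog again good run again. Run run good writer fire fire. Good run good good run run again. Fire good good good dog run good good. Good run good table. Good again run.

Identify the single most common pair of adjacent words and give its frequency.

"good good", 7 times

Bigram frequencies (highest first):
  good good: 7
  run good: 5
  fire good: 4
  good run: 4
  good dog: 2
  good writer: 2
  … (15 more, each ≤ 2)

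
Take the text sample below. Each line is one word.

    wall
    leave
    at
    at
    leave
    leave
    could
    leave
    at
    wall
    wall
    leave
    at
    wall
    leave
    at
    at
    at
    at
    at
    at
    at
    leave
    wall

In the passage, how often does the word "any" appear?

Scanning the 24 tokens for "any":
  (none found)

0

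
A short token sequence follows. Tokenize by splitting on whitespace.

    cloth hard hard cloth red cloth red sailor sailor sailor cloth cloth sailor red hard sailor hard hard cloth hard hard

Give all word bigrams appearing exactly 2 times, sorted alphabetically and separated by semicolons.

cloth hard; cloth red; hard cloth; sailor sailor

Bigram counts meeting the condition (exactly 2 times):
  cloth hard: 2
  cloth red: 2
  hard cloth: 2
  sailor sailor: 2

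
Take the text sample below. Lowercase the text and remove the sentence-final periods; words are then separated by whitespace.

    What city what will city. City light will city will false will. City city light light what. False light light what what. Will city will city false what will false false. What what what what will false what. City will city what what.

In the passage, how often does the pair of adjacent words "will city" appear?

Scanning the 42 overlapping bigram windows for "will city":
  position 4–5: will city
  position 8–9: will city
  position 12–13: will city
  position 23–24: will city
  position 25–26: will city
  position 40–41: will city

6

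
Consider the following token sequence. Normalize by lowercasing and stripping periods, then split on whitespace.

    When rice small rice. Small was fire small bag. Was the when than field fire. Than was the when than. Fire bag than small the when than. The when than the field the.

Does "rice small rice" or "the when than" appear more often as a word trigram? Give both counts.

"rice small rice": 1 occurrence
"the when than": 4 occurrences

"the when than" (4 vs 1)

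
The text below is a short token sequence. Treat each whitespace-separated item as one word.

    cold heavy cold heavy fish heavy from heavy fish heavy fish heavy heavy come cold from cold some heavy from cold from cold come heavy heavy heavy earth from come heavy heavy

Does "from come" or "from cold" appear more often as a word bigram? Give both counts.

"from come": 1 occurrence
"from cold": 3 occurrences

"from cold" (3 vs 1)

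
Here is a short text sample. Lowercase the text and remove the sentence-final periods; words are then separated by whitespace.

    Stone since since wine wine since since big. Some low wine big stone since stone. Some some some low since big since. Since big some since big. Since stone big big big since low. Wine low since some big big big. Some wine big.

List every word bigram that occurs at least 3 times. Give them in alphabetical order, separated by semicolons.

big big; big since; big some; since big; since since

Bigram counts meeting the condition (at least 3 times):
  big big: 4
  big since: 3
  big some: 3
  since big: 4
  since since: 3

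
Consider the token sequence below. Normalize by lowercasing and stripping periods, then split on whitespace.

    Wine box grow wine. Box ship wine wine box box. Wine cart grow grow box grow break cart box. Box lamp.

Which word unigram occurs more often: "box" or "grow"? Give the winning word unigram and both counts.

"box" (7 vs 4)

"box": 7 occurrences
"grow": 4 occurrences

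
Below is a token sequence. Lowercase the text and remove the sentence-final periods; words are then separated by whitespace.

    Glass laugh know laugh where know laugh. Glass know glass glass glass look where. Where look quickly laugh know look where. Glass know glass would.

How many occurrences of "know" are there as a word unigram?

5

Scanning the 25 tokens for "know":
  position 3: know
  position 6: know
  position 9: know
  position 19: know
  position 23: know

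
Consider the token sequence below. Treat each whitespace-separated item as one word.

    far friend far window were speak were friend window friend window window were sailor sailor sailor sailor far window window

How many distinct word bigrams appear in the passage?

13

20 tokens → 19 bigram windows in total.
Repeated bigrams (each contributes count−1 duplicates):
  sailor sailor: 3
  far window: 2
  friend window: 2
  window were: 2
  window window: 2
6 duplicate windows → 19 − 6 = 13 distinct.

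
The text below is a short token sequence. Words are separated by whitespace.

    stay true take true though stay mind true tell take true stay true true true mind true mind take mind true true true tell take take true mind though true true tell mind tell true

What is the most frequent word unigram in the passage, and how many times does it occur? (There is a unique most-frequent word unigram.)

Unigram frequencies (highest first):
  true: 15
  mind: 6
  take: 5
  tell: 4
  stay: 3
  though: 2

"true", 15 times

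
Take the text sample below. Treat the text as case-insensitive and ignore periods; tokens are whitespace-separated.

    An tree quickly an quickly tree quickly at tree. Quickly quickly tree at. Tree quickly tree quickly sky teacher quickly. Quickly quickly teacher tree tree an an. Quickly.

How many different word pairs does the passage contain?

28 tokens → 27 bigram windows in total.
Repeated bigrams (each contributes count−1 duplicates):
  tree quickly: 5
  quickly quickly: 3
  quickly tree: 3
  an quickly: 2
  at tree: 2
10 duplicate windows → 27 − 10 = 17 distinct.

17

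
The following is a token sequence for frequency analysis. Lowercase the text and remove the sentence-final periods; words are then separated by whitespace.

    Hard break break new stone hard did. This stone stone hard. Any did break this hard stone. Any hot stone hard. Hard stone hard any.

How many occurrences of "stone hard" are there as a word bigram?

4

Scanning the 24 overlapping bigram windows for "stone hard":
  position 5–6: stone hard
  position 10–11: stone hard
  position 20–21: stone hard
  position 23–24: stone hard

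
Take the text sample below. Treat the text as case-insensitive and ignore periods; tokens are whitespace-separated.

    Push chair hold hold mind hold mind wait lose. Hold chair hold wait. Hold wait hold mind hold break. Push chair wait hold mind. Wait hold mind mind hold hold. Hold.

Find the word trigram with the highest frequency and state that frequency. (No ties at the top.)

Trigram frequencies (highest first):
  wait hold mind: 3
  hold mind hold: 2
  hold mind wait: 2
  hold wait hold: 2
  push chair hold: 1
  chair hold hold: 1
  … (18 more, each ≤ 1)

"wait hold mind", 3 times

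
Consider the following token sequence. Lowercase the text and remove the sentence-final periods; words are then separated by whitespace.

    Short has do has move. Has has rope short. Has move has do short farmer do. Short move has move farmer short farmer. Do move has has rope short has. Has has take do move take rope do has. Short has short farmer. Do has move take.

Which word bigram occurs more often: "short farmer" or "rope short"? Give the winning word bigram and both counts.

"short farmer": 3 occurrences
"rope short": 2 occurrences

"short farmer" (3 vs 2)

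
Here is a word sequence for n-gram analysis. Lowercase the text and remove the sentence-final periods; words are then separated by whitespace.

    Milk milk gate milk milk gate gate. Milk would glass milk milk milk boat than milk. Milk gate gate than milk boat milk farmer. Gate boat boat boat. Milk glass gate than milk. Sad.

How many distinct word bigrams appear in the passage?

34 tokens → 33 bigram windows in total.
Repeated bigrams (each contributes count−1 duplicates):
  milk milk: 5
  milk gate: 3
  than milk: 3
  boat boat: 2
  boat milk: 2
  gate gate: 2
  gate milk: 2
  gate than: 2
  … (1 more repeated)
14 duplicate windows → 33 − 14 = 19 distinct.

19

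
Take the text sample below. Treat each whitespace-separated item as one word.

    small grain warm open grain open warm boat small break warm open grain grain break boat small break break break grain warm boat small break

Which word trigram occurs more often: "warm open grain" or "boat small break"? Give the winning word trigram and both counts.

"warm open grain": 2 occurrences
"boat small break": 3 occurrences

"boat small break" (3 vs 2)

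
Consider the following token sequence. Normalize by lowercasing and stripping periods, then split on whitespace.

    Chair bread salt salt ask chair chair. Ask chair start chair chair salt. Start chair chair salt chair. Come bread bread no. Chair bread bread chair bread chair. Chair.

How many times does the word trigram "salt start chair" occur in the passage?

Scanning the 27 overlapping trigram windows for "salt start chair":
  position 13–15: salt start chair

1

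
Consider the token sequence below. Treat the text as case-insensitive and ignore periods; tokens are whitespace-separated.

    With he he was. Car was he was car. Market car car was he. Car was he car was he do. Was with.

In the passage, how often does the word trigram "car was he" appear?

4

Scanning the 21 overlapping trigram windows for "car was he":
  position 5–7: car was he
  position 12–14: car was he
  position 15–17: car was he
  position 18–20: car was he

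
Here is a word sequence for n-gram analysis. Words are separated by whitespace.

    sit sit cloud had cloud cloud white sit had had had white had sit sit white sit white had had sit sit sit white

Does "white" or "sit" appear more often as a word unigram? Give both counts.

"white": 5 occurrences
"sit": 9 occurrences

"sit" (9 vs 5)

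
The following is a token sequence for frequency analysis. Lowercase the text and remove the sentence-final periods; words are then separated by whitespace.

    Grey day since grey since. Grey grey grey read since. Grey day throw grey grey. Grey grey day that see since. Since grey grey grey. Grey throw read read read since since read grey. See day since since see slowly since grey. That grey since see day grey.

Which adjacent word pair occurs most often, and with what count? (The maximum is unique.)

"grey grey", 8 times

Bigram frequencies (highest first):
  grey grey: 8
  since grey: 5
  grey day: 3
  since since: 3
  day since: 2
  grey since: 2
  … (20 more, each ≤ 2)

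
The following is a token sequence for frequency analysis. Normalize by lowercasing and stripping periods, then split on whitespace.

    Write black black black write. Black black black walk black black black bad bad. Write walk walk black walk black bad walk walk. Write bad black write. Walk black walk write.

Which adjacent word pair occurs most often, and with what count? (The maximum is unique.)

"black black", 6 times

Bigram frequencies (highest first):
  black black: 6
  walk black: 4
  black walk: 3
  write black: 2
  black write: 2
  black bad: 2
  … (8 more, each ≤ 2)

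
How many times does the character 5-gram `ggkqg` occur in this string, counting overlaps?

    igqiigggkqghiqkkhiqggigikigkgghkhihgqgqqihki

Sliding a length-5 window over the 44 characters (40 positions):
  position 7–11: ggkqg

1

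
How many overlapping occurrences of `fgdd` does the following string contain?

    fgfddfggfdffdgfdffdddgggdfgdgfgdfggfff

Sliding a length-4 window over the 38 characters (35 positions):
  (no match at any position)

0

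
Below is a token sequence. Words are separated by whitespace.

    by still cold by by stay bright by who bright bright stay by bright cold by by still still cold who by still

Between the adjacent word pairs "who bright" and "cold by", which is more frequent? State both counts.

"who bright": 1 occurrence
"cold by": 2 occurrences

"cold by" (2 vs 1)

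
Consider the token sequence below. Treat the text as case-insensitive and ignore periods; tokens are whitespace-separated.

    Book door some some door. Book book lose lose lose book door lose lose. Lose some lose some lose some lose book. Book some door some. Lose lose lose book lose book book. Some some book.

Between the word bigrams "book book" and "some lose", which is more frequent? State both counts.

"some lose" (4 vs 3)

"book book": 3 occurrences
"some lose": 4 occurrences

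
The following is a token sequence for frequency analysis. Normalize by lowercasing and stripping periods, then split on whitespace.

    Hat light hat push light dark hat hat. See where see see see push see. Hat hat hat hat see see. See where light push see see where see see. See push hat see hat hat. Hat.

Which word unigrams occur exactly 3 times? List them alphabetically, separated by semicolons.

light; where

Unigram counts meeting the condition (exactly 3 times):
  light: 3
  where: 3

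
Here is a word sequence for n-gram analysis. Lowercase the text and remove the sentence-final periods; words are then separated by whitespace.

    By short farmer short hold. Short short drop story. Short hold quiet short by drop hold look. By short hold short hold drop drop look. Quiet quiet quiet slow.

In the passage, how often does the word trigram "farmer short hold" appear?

Scanning the 27 overlapping trigram windows for "farmer short hold":
  position 3–5: farmer short hold

1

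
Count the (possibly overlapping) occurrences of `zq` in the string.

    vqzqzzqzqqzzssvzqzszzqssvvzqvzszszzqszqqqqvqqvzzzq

Sliding a length-2 window over the 50 characters (49 positions):
  position 3–4: zq
  position 6–7: zq
  position 8–9: zq
  position 16–17: zq
  position 21–22: zq
  position 27–28: zq
  position 35–36: zq
  position 38–39: zq
  position 49–50: zq

9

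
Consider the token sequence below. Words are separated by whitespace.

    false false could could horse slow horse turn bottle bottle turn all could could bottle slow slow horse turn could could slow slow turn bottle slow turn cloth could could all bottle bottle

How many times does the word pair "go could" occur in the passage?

0

Scanning the 32 overlapping bigram windows for "go could":
  (none found)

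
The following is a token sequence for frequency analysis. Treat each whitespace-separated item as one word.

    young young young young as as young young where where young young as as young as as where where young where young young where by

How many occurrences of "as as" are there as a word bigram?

Scanning the 24 overlapping bigram windows for "as as":
  position 5–6: as as
  position 13–14: as as
  position 16–17: as as

3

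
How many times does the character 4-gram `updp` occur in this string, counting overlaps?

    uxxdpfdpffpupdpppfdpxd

1

Sliding a length-4 window over the 22 characters (19 positions):
  position 12–15: updp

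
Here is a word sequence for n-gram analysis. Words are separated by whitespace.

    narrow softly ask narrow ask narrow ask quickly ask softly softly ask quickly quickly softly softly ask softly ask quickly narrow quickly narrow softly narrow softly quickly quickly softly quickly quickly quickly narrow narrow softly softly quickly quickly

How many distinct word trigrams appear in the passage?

38 tokens → 36 trigram windows in total.
Repeated trigrams (each contributes count−1 duplicates):
  softly quickly quickly: 3
  ask narrow ask: 2
  quickly quickly softly: 2
  softly ask quickly: 2
  softly softly ask: 2
6 duplicate windows → 36 − 6 = 30 distinct.

30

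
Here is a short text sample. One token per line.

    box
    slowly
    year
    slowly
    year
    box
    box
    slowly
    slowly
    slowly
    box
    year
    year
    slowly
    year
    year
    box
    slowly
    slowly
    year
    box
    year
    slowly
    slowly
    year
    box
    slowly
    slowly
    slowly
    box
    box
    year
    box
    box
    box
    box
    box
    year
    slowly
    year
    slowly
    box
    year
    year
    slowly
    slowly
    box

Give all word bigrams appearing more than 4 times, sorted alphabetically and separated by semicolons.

box box; box year; slowly slowly; slowly year; year box; year slowly

Bigram counts meeting the condition (more than 4 times):
  box box: 6
  box year: 5
  slowly slowly: 7
  slowly year: 6
  year box: 5
  year slowly: 6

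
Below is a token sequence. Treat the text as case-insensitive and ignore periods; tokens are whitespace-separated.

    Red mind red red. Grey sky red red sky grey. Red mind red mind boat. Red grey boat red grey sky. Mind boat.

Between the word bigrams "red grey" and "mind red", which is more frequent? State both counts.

"red grey": 3 occurrences
"mind red": 2 occurrences

"red grey" (3 vs 2)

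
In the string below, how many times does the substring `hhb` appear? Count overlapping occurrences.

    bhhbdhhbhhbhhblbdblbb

4

Sliding a length-3 window over the 21 characters (19 positions):
  position 2–4: hhb
  position 6–8: hhb
  position 9–11: hhb
  position 12–14: hhb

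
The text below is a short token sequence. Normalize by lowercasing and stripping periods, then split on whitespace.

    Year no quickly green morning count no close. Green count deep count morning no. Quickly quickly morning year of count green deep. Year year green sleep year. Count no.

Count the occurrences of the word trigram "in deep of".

Scanning the 27 overlapping trigram windows for "in deep of":
  (none found)

0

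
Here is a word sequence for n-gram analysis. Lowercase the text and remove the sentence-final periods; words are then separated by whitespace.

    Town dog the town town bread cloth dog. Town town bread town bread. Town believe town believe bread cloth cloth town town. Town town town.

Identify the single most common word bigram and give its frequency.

Bigram frequencies (highest first):
  town town: 6
  town bread: 3
  bread cloth: 2
  bread town: 2
  town believe: 2
  town dog: 1
  … (8 more, each ≤ 1)

"town town", 6 times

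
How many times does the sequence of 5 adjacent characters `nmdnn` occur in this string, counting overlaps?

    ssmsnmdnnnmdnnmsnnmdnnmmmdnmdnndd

4

Sliding a length-5 window over the 33 characters (29 positions):
  position 5–9: nmdnn
  position 10–14: nmdnn
  position 18–22: nmdnn
  position 27–31: nmdnn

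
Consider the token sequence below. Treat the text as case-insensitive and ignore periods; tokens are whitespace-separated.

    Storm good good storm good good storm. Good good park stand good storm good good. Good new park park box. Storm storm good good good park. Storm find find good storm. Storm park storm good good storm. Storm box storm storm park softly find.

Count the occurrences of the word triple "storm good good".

Scanning the 42 overlapping trigram windows for "storm good good":
  position 1–3: storm good good
  position 4–6: storm good good
  position 7–9: storm good good
  position 13–15: storm good good
  position 22–24: storm good good
  position 34–36: storm good good

6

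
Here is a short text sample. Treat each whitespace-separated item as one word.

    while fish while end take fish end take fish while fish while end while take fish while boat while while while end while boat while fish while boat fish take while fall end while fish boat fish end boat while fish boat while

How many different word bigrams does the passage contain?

18

43 tokens → 42 bigram windows in total.
Repeated bigrams (each contributes count−1 duplicates):
  fish while: 5
  while fish: 5
  boat while: 4
  end while: 3
  take fish: 3
  while boat: 3
  while end: 3
  boat fish: 2
  … (4 more repeated)
24 duplicate windows → 42 − 24 = 18 distinct.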